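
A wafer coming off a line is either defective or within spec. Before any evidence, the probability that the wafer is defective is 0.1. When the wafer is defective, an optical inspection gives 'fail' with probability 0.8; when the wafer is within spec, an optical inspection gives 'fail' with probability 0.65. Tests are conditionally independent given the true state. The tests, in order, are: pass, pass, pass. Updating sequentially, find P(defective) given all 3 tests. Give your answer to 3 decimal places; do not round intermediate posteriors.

Each posterior becomes the prior for the next update.
After 'pass': P(defective) = 0.2·0.1000 / (0.2·0.1000 + 0.35·0.9000) ≈ 0.0597
After 'pass': P(defective) = 0.2·0.0597 / (0.2·0.0597 + 0.35·0.9403) ≈ 0.0350
After 'pass': P(defective) = 0.2·0.0350 / (0.2·0.0350 + 0.35·0.9650) ≈ 0.0203

0.020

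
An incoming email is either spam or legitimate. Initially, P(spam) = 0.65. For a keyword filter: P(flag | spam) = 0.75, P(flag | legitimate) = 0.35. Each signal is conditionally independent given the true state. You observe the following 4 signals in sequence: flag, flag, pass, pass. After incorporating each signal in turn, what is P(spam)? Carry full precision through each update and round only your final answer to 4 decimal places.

After 'flag': P(spam) = 0.75·0.6500 / (0.75·0.6500 + 0.35·0.3500) ≈ 0.7992
After 'flag': P(spam) = 0.75·0.7992 / (0.75·0.7992 + 0.35·0.2008) ≈ 0.8950
After 'pass': P(spam) = 0.25·0.8950 / (0.25·0.8950 + 0.65·0.1050) ≈ 0.7663
After 'pass': P(spam) = 0.25·0.7663 / (0.25·0.7663 + 0.65·0.2337) ≈ 0.5578

0.5578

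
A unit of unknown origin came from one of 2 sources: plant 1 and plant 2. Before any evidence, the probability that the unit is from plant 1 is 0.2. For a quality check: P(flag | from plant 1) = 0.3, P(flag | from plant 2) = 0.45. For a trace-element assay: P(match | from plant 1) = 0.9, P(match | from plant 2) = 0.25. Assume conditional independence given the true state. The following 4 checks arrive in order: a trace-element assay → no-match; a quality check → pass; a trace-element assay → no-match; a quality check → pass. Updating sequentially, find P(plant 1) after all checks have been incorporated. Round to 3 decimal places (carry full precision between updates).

0.007

After a trace-element assay='no-match': P(plant 1) = 0.1·0.2000 / (0.1·0.2000 + 0.75·0.8000) ≈ 0.0323
After a quality check='pass': P(plant 1) = 0.7·0.0323 / (0.7·0.0323 + 0.55·0.9677) ≈ 0.0407
After a trace-element assay='no-match': P(plant 1) = 0.1·0.0407 / (0.1·0.0407 + 0.75·0.9593) ≈ 0.0056
After a quality check='pass': P(plant 1) = 0.7·0.0056 / (0.7·0.0056 + 0.55·0.9944) ≈ 0.0071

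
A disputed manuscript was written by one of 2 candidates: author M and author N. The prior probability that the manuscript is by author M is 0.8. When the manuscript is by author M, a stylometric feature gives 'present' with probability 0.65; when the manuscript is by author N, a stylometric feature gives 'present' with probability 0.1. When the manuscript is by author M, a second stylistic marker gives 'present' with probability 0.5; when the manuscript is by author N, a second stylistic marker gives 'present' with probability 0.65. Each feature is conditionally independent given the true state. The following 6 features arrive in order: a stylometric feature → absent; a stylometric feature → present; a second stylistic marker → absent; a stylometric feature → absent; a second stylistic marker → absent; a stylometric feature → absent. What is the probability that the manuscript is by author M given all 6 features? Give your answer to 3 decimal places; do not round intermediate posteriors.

Each posterior becomes the prior for the next update.
After a stylometric feature='absent': P(author M) = 0.35·0.8000 / (0.35·0.8000 + 0.9·0.2000) ≈ 0.6087
After a stylometric feature='present': P(author M) = 0.65·0.6087 / (0.65·0.6087 + 0.1·0.3913) ≈ 0.9100
After a second stylistic marker='absent': P(author M) = 0.5·0.9100 / (0.5·0.9100 + 0.35·0.0900) ≈ 0.9353
After a stylometric feature='absent': P(author M) = 0.35·0.9353 / (0.35·0.9353 + 0.9·0.0647) ≈ 0.8489
After a second stylistic marker='absent': P(author M) = 0.5·0.8489 / (0.5·0.8489 + 0.35·0.1511) ≈ 0.8892
After a stylometric feature='absent': P(author M) = 0.35·0.8892 / (0.35·0.8892 + 0.9·0.1108) ≈ 0.7573

0.757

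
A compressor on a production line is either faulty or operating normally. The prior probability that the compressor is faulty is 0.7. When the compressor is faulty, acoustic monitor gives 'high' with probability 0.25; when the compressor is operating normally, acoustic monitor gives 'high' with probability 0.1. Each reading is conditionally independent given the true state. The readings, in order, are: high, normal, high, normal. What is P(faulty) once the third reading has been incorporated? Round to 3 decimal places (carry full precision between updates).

0.924

Apply Bayes' rule sequentially, carrying P(faulty) forward.
After 'high': P(faulty) = 0.25·0.7000 / (0.25·0.7000 + 0.1·0.3000) ≈ 0.8537
After 'normal': P(faulty) = 0.75·0.8537 / (0.75·0.8537 + 0.9·0.1463) ≈ 0.8294
After 'high': P(faulty) = 0.25·0.8294 / (0.25·0.8294 + 0.1·0.1706) ≈ 0.9240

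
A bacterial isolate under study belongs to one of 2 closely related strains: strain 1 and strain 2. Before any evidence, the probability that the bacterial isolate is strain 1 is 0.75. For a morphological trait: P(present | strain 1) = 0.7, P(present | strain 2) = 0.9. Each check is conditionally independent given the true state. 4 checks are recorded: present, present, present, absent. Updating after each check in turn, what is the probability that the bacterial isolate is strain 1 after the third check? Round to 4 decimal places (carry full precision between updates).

0.5853

Each posterior becomes the prior for the next update.
After 'present': P(strain 1) = 0.7·0.7500 / (0.7·0.7500 + 0.9·0.2500) ≈ 0.7000
After 'present': P(strain 1) = 0.7·0.7000 / (0.7·0.7000 + 0.9·0.3000) ≈ 0.6447
After 'present': P(strain 1) = 0.7·0.6447 / (0.7·0.6447 + 0.9·0.3553) ≈ 0.5853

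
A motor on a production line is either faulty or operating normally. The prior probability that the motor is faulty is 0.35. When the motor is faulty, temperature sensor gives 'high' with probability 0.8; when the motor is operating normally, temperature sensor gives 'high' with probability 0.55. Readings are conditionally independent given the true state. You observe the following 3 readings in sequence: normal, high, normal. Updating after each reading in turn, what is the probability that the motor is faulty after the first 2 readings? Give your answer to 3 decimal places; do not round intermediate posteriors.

0.258

After 'normal': P(faulty) = 0.2·0.3500 / (0.2·0.3500 + 0.45·0.6500) ≈ 0.1931
After 'high': P(faulty) = 0.8·0.1931 / (0.8·0.1931 + 0.55·0.8069) ≈ 0.2582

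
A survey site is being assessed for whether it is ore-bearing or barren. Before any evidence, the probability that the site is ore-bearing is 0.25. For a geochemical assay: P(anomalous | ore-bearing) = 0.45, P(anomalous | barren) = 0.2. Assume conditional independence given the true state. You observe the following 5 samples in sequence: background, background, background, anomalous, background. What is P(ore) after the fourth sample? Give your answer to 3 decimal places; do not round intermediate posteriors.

0.196

After 'background': P(ore) = 0.55·0.2500 / (0.55·0.2500 + 0.8·0.7500) ≈ 0.1864
After 'background': P(ore) = 0.55·0.1864 / (0.55·0.1864 + 0.8·0.8136) ≈ 0.1361
After 'background': P(ore) = 0.55·0.1361 / (0.55·0.1361 + 0.8·0.8639) ≈ 0.0977
After 'anomalous': P(ore) = 0.45·0.0977 / (0.45·0.0977 + 0.2·0.9023) ≈ 0.1960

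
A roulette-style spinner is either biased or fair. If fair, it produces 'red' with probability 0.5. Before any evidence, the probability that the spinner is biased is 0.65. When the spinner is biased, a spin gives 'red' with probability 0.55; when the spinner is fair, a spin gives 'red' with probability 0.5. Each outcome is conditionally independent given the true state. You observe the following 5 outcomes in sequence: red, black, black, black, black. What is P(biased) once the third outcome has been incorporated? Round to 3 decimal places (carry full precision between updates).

Each posterior becomes the prior for the next update.
After 'red': P(biased) = 0.55·0.6500 / (0.55·0.6500 + 0.5·0.3500) ≈ 0.6714
After 'black': P(biased) = 0.45·0.6714 / (0.45·0.6714 + 0.5·0.3286) ≈ 0.6477
After 'black': P(biased) = 0.45·0.6477 / (0.45·0.6477 + 0.5·0.3523) ≈ 0.6233

0.623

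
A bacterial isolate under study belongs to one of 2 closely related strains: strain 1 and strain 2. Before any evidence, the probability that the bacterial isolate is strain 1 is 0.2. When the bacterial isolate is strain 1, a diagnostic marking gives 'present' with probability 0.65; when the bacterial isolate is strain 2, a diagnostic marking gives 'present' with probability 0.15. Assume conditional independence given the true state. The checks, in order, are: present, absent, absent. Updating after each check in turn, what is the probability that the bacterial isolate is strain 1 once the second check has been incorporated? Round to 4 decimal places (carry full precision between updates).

0.3085

Apply Bayes' rule sequentially, carrying P(strain 1) forward.
After 'present': P(strain 1) = 0.65·0.2000 / (0.65·0.2000 + 0.15·0.8000) ≈ 0.5200
After 'absent': P(strain 1) = 0.35·0.5200 / (0.35·0.5200 + 0.85·0.4800) ≈ 0.3085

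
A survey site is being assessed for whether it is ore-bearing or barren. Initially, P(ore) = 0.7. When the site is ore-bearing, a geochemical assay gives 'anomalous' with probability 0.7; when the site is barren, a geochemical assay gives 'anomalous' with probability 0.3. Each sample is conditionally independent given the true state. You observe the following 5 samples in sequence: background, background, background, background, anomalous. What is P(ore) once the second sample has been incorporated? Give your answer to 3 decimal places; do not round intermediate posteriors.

After 'background': P(ore) = 0.3·0.7000 / (0.3·0.7000 + 0.7·0.3000) ≈ 0.5000
After 'background': P(ore) = 0.3·0.5000 / (0.3·0.5000 + 0.7·0.5000) ≈ 0.3000

0.300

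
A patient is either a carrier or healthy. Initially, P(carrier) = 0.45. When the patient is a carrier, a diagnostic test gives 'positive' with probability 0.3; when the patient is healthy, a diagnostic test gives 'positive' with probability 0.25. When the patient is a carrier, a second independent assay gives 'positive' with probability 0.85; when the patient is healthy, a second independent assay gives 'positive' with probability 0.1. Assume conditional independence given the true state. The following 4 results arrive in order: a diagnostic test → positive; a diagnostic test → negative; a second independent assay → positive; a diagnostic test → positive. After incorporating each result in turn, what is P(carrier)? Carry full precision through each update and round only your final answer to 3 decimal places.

After a diagnostic test='positive': P(carrier) = 0.3·0.4500 / (0.3·0.4500 + 0.25·0.5500) ≈ 0.4954
After a diagnostic test='negative': P(carrier) = 0.7·0.4954 / (0.7·0.4954 + 0.75·0.5046) ≈ 0.4782
After a second independent assay='positive': P(carrier) = 0.85·0.4782 / (0.85·0.4782 + 0.1·0.5218) ≈ 0.8862
After a diagnostic test='positive': P(carrier) = 0.3·0.8862 / (0.3·0.8862 + 0.25·0.1138) ≈ 0.9034

0.903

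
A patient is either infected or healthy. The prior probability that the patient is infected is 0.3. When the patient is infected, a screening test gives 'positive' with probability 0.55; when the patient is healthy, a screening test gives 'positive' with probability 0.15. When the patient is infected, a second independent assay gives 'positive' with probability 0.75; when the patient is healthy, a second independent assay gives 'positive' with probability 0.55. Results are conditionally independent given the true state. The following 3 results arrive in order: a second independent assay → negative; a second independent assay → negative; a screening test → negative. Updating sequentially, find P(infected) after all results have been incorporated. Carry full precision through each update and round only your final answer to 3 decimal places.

0.065

After a second independent assay='negative': P(infected) = 0.25·0.3000 / (0.25·0.3000 + 0.45·0.7000) ≈ 0.1923
After a second independent assay='negative': P(infected) = 0.25·0.1923 / (0.25·0.1923 + 0.45·0.8077) ≈ 0.1168
After a screening test='negative': P(infected) = 0.45·0.1168 / (0.45·0.1168 + 0.85·0.8832) ≈ 0.0654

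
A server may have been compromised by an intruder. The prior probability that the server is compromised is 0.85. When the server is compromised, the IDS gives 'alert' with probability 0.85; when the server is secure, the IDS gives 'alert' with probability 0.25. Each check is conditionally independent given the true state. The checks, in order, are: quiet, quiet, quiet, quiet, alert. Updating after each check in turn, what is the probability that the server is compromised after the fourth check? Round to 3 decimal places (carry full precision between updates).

0.009

After 'quiet': P(compromised) = 0.15·0.8500 / (0.15·0.8500 + 0.75·0.1500) ≈ 0.5312
After 'quiet': P(compromised) = 0.15·0.5312 / (0.15·0.5312 + 0.75·0.4688) ≈ 0.1848
After 'quiet': P(compromised) = 0.15·0.1848 / (0.15·0.1848 + 0.75·0.8152) ≈ 0.0434
After 'quiet': P(compromised) = 0.15·0.0434 / (0.15·0.0434 + 0.75·0.9566) ≈ 0.0090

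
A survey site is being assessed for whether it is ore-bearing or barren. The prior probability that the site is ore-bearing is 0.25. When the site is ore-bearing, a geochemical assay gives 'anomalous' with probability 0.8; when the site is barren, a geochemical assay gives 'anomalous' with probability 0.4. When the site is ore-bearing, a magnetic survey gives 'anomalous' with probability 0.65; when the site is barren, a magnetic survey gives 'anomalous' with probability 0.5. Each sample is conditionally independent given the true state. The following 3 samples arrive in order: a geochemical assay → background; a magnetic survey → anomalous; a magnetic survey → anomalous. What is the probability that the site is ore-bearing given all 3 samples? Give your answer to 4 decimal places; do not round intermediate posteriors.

0.1581

After a geochemical assay='background': P(ore) = 0.2·0.2500 / (0.2·0.2500 + 0.6·0.7500) ≈ 0.1000
After a magnetic survey='anomalous': P(ore) = 0.65·0.1000 / (0.65·0.1000 + 0.5·0.9000) ≈ 0.1262
After a magnetic survey='anomalous': P(ore) = 0.65·0.1262 / (0.65·0.1262 + 0.5·0.8738) ≈ 0.1581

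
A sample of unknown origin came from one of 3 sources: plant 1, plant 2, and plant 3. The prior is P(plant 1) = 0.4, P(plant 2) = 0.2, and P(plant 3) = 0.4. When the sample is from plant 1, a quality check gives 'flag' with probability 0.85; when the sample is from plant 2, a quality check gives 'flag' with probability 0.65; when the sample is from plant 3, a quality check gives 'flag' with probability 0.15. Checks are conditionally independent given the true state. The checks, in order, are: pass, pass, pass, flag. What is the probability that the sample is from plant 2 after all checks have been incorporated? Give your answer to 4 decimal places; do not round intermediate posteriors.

0.1279

Apply Bayes' rule sequentially, carrying P(plant 2) forward.
After 'pass': normaliser = 0.15·0.4000 + 0.35·0.2000 + 0.85·0.4000; P(plant 1) ≈ 0.1277, P(plant 2) ≈ 0.1489, P(plant 3) ≈ 0.7234
After 'pass': normaliser = 0.15·0.1277 + 0.35·0.1489 + 0.85·0.7234; P(plant 1) ≈ 0.0279, P(plant 2) ≈ 0.0760, P(plant 3) ≈ 0.8961
After 'pass': normaliser = 0.15·0.0279 + 0.35·0.0760 + 0.85·0.8961; P(plant 1) ≈ 0.0053, P(plant 2) ≈ 0.0336, P(plant 3) ≈ 0.9612
After 'flag': normaliser = 0.85·0.0053 + 0.65·0.0336 + 0.15·0.9612; P(plant 1) ≈ 0.0263, P(plant 2) ≈ 0.1279, P(plant 3) ≈ 0.8457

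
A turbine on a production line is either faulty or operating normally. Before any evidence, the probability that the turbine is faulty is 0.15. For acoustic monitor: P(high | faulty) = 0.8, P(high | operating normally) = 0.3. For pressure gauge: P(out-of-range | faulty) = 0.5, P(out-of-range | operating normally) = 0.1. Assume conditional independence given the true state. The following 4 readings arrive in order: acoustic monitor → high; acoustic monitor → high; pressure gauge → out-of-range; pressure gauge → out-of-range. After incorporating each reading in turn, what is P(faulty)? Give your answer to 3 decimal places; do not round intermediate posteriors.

After acoustic monitor='high': P(faulty) = 0.8·0.1500 / (0.8·0.1500 + 0.3·0.8500) ≈ 0.3200
After acoustic monitor='high': P(faulty) = 0.8·0.3200 / (0.8·0.3200 + 0.3·0.6800) ≈ 0.5565
After pressure gauge='out-of-range': P(faulty) = 0.5·0.5565 / (0.5·0.5565 + 0.1·0.4435) ≈ 0.8625
After pressure gauge='out-of-range': P(faulty) = 0.5·0.8625 / (0.5·0.8625 + 0.1·0.1375) ≈ 0.9691

0.969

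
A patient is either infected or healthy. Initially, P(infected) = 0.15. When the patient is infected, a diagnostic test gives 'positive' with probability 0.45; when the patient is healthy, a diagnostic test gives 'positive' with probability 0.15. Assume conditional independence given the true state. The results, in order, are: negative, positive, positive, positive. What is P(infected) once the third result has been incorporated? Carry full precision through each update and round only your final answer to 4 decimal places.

After 'negative': P(infected) = 0.55·0.1500 / (0.55·0.1500 + 0.85·0.8500) ≈ 0.1025
After 'positive': P(infected) = 0.45·0.1025 / (0.45·0.1025 + 0.15·0.8975) ≈ 0.2552
After 'positive': P(infected) = 0.45·0.2552 / (0.45·0.2552 + 0.15·0.7448) ≈ 0.5068

0.5068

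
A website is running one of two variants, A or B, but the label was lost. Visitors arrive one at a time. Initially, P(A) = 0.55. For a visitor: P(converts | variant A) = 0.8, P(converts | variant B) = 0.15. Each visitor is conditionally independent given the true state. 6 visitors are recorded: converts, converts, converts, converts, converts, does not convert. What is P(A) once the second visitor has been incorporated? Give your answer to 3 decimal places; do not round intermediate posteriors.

After 'converts': P(A) = 0.8·0.5500 / (0.8·0.5500 + 0.15·0.4500) ≈ 0.8670
After 'converts': P(A) = 0.8·0.8670 / (0.8·0.8670 + 0.15·0.1330) ≈ 0.9720

0.972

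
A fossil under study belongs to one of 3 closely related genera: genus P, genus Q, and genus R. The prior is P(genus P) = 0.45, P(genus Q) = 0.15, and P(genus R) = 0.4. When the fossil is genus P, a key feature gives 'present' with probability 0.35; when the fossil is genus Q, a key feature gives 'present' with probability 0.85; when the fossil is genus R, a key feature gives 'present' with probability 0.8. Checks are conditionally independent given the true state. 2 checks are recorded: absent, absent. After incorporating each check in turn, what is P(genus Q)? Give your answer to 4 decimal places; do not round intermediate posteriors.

0.0161

After 'absent': normaliser = 0.65·0.4500 + 0.15·0.1500 + 0.2·0.4000; P(genus P) ≈ 0.7405, P(genus Q) ≈ 0.0570, P(genus R) ≈ 0.2025
After 'absent': normaliser = 0.65·0.7405 + 0.15·0.0570 + 0.2·0.2025; P(genus P) ≈ 0.9075, P(genus Q) ≈ 0.0161, P(genus R) ≈ 0.0764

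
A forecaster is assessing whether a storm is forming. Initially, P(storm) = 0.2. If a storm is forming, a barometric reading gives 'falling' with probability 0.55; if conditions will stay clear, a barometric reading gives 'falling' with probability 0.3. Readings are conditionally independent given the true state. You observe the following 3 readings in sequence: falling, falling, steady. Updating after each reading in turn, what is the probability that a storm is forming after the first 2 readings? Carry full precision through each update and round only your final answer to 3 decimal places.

0.457

After 'falling': P(storm) = 0.55·0.2000 / (0.55·0.2000 + 0.3·0.8000) ≈ 0.3143
After 'falling': P(storm) = 0.55·0.3143 / (0.55·0.3143 + 0.3·0.6857) ≈ 0.4566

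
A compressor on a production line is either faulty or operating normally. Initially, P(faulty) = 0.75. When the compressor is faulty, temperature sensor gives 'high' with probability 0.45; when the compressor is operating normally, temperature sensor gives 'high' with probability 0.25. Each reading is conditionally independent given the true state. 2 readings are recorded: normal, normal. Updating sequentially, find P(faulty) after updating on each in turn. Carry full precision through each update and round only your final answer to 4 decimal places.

After 'normal': P(faulty) = 0.55·0.7500 / (0.55·0.7500 + 0.75·0.2500) ≈ 0.6875
After 'normal': P(faulty) = 0.55·0.6875 / (0.55·0.6875 + 0.75·0.3125) ≈ 0.6173

0.6173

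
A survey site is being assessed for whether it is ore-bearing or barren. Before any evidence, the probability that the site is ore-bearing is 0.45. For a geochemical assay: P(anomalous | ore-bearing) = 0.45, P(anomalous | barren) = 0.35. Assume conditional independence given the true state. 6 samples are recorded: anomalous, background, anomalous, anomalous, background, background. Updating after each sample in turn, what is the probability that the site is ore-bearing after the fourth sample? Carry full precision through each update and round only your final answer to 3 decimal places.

0.595

After 'anomalous': P(ore) = 0.45·0.4500 / (0.45·0.4500 + 0.35·0.5500) ≈ 0.5127
After 'background': P(ore) = 0.55·0.5127 / (0.55·0.5127 + 0.65·0.4873) ≈ 0.4709
After 'anomalous': P(ore) = 0.45·0.4709 / (0.45·0.4709 + 0.35·0.5291) ≈ 0.5337
After 'anomalous': P(ore) = 0.45·0.5337 / (0.45·0.5337 + 0.35·0.4663) ≈ 0.5954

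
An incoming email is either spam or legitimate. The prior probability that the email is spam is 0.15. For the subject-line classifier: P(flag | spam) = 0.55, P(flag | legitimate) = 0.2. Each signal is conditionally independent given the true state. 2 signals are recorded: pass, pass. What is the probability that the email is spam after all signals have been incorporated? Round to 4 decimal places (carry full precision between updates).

After 'pass': P(spam) = 0.45·0.1500 / (0.45·0.1500 + 0.8·0.8500) ≈ 0.0903
After 'pass': P(spam) = 0.45·0.0903 / (0.45·0.0903 + 0.8·0.9097) ≈ 0.0529

0.0529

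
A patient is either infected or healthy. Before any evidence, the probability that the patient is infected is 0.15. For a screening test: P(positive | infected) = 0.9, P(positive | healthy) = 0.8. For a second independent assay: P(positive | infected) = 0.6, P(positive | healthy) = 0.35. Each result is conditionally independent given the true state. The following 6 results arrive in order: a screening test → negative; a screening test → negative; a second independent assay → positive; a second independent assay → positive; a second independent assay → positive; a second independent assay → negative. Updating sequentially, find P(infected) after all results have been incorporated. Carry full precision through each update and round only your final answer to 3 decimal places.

After a screening test='negative': P(infected) = 0.1·0.1500 / (0.1·0.1500 + 0.2·0.8500) ≈ 0.0811
After a screening test='negative': P(infected) = 0.1·0.0811 / (0.1·0.0811 + 0.2·0.9189) ≈ 0.0423
After a second independent assay='positive': P(infected) = 0.6·0.0423 / (0.6·0.0423 + 0.35·0.9577) ≈ 0.0703
After a second independent assay='positive': P(infected) = 0.6·0.0703 / (0.6·0.0703 + 0.35·0.9297) ≈ 0.1148
After a second independent assay='positive': P(infected) = 0.6·0.1148 / (0.6·0.1148 + 0.35·0.8852) ≈ 0.1818
After a second independent assay='negative': P(infected) = 0.4·0.1818 / (0.4·0.1818 + 0.65·0.8182) ≈ 0.1203

0.120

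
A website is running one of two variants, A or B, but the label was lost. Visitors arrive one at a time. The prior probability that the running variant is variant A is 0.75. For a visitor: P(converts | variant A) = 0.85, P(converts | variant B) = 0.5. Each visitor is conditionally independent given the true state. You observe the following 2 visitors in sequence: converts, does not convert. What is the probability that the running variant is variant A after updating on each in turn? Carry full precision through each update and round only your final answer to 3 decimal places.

After 'converts': P(A) = 0.85·0.7500 / (0.85·0.7500 + 0.5·0.2500) ≈ 0.8361
After 'does not convert': P(A) = 0.15·0.8361 / (0.15·0.8361 + 0.5·0.1639) ≈ 0.6047

0.605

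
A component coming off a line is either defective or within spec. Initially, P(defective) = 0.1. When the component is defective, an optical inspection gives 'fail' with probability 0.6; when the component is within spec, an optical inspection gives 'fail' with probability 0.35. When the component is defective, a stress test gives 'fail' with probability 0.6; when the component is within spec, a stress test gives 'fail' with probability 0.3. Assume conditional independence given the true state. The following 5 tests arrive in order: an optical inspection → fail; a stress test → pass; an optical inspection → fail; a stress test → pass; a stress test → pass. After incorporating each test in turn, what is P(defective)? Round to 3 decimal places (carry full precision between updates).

0.057

Each posterior becomes the prior for the next update.
After an optical inspection='fail': P(defective) = 0.6·0.1000 / (0.6·0.1000 + 0.35·0.9000) ≈ 0.1600
After a stress test='pass': P(defective) = 0.4·0.1600 / (0.4·0.1600 + 0.7·0.8400) ≈ 0.0982
After an optical inspection='fail': P(defective) = 0.6·0.0982 / (0.6·0.0982 + 0.35·0.9018) ≈ 0.1572
After a stress test='pass': P(defective) = 0.4·0.1572 / (0.4·0.1572 + 0.7·0.8428) ≈ 0.0963
After a stress test='pass': P(defective) = 0.4·0.0963 / (0.4·0.0963 + 0.7·0.9037) ≈ 0.0574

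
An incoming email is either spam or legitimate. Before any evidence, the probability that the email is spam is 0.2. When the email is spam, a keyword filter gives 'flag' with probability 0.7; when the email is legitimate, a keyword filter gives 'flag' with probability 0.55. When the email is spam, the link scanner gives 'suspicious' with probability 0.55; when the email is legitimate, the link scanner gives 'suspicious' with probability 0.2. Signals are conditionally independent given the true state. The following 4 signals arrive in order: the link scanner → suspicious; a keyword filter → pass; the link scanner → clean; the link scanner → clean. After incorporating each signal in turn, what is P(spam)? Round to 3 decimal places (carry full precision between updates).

0.127

After the link scanner='suspicious': P(spam) = 0.55·0.2000 / (0.55·0.2000 + 0.2·0.8000) ≈ 0.4074
After a keyword filter='pass': P(spam) = 0.3·0.4074 / (0.3·0.4074 + 0.45·0.5926) ≈ 0.3143
After the link scanner='clean': P(spam) = 0.45·0.3143 / (0.45·0.3143 + 0.8·0.6857) ≈ 0.2050
After the link scanner='clean': P(spam) = 0.45·0.2050 / (0.45·0.2050 + 0.8·0.7950) ≈ 0.1267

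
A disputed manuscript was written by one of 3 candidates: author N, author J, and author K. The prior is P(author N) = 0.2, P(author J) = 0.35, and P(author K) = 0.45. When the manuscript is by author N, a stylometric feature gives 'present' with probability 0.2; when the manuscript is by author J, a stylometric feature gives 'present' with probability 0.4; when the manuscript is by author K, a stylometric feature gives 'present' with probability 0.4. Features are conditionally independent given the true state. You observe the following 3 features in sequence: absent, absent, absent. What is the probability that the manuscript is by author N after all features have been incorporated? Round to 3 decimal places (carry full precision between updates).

0.372

After 'absent': normaliser = 0.8·0.2000 + 0.6·0.3500 + 0.6·0.4500; P(author N) ≈ 0.2500, P(author J) ≈ 0.3281, P(author K) ≈ 0.4219
After 'absent': normaliser = 0.8·0.2500 + 0.6·0.3281 + 0.6·0.4219; P(author N) ≈ 0.3077, P(author J) ≈ 0.3029, P(author K) ≈ 0.3894
After 'absent': normaliser = 0.8·0.3077 + 0.6·0.3029 + 0.6·0.3894; P(author N) ≈ 0.3721, P(author J) ≈ 0.2747, P(author K) ≈ 0.3532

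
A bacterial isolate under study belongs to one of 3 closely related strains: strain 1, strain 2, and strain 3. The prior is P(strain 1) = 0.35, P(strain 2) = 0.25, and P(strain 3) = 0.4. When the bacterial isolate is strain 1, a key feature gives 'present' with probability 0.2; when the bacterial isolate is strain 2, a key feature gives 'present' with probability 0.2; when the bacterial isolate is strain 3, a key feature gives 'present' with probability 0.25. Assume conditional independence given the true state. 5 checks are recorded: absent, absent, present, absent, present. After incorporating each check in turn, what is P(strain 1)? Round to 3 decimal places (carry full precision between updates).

After 'absent': normaliser = 0.8·0.3500 + 0.8·0.2500 + 0.75·0.4000; P(strain 1) ≈ 0.3590, P(strain 2) ≈ 0.2564, P(strain 3) ≈ 0.3846
After 'absent': normaliser = 0.8·0.3590 + 0.8·0.2564 + 0.75·0.3846; P(strain 1) ≈ 0.3678, P(strain 2) ≈ 0.2627, P(strain 3) ≈ 0.3695
After 'present': normaliser = 0.2·0.3678 + 0.2·0.2627 + 0.25·0.3695; P(strain 1) ≈ 0.3367, P(strain 2) ≈ 0.2405, P(strain 3) ≈ 0.4228
After 'absent': normaliser = 0.8·0.3367 + 0.8·0.2405 + 0.75·0.4228; P(strain 1) ≈ 0.3459, P(strain 2) ≈ 0.2470, P(strain 3) ≈ 0.4071
After 'present': normaliser = 0.2·0.3459 + 0.2·0.2470 + 0.25·0.4071; P(strain 1) ≈ 0.3139, P(strain 2) ≈ 0.2242, P(strain 3) ≈ 0.4619

0.314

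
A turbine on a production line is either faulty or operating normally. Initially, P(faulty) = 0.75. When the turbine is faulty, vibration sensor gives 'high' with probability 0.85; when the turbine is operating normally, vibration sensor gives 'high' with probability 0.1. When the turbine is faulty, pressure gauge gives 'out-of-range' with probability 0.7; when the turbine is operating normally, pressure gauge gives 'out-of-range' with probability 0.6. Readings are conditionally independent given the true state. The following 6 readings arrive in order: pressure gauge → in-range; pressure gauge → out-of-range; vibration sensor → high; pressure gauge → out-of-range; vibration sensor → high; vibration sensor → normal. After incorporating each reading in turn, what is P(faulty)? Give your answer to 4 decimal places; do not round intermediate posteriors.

After pressure gauge='in-range': P(faulty) = 0.3·0.7500 / (0.3·0.7500 + 0.4·0.2500) ≈ 0.6923
After pressure gauge='out-of-range': P(faulty) = 0.7·0.6923 / (0.7·0.6923 + 0.6·0.3077) ≈ 0.7241
After vibration sensor='high': P(faulty) = 0.85·0.7241 / (0.85·0.7241 + 0.1·0.2759) ≈ 0.9571
After pressure gauge='out-of-range': P(faulty) = 0.7·0.9571 / (0.7·0.9571 + 0.6·0.0429) ≈ 0.9630
After vibration sensor='high': P(faulty) = 0.85·0.9630 / (0.85·0.9630 + 0.1·0.0370) ≈ 0.9955
After vibration sensor='normal': P(faulty) = 0.15·0.9955 / (0.15·0.9955 + 0.9·0.0045) ≈ 0.9736

0.9736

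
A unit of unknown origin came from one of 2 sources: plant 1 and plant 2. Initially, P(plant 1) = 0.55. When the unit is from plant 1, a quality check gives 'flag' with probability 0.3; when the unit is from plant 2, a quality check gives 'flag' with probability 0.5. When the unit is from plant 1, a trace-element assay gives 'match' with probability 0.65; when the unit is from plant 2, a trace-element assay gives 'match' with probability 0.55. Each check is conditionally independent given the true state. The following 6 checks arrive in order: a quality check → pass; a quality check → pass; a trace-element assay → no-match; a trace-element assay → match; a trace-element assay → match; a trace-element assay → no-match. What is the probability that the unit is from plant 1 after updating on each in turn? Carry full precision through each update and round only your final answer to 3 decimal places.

0.669

Apply Bayes' rule sequentially, carrying P(plant 1) forward.
After a quality check='pass': P(plant 1) = 0.7·0.5500 / (0.7·0.5500 + 0.5·0.4500) ≈ 0.6311
After a quality check='pass': P(plant 1) = 0.7·0.6311 / (0.7·0.6311 + 0.5·0.3689) ≈ 0.7055
After a trace-element assay='no-match': P(plant 1) = 0.35·0.7055 / (0.35·0.7055 + 0.45·0.2945) ≈ 0.6507
After a trace-element assay='match': P(plant 1) = 0.65·0.6507 / (0.65·0.6507 + 0.55·0.3493) ≈ 0.6877
After a trace-element assay='match': P(plant 1) = 0.65·0.6877 / (0.65·0.6877 + 0.55·0.3123) ≈ 0.7224
After a trace-element assay='no-match': P(plant 1) = 0.35·0.7224 / (0.35·0.7224 + 0.45·0.2776) ≈ 0.6693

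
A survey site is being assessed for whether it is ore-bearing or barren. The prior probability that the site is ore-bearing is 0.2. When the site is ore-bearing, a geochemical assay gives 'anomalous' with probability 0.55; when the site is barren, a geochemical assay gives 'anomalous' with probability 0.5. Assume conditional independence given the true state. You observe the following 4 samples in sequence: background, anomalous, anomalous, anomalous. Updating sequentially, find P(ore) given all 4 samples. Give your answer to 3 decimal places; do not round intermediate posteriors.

After 'background': P(ore) = 0.45·0.2000 / (0.45·0.2000 + 0.5·0.8000) ≈ 0.1837
After 'anomalous': P(ore) = 0.55·0.1837 / (0.55·0.1837 + 0.5·0.8163) ≈ 0.1984
After 'anomalous': P(ore) = 0.55·0.1984 / (0.55·0.1984 + 0.5·0.8016) ≈ 0.2140
After 'anomalous': P(ore) = 0.55·0.2140 / (0.55·0.2140 + 0.5·0.7860) ≈ 0.2305

0.230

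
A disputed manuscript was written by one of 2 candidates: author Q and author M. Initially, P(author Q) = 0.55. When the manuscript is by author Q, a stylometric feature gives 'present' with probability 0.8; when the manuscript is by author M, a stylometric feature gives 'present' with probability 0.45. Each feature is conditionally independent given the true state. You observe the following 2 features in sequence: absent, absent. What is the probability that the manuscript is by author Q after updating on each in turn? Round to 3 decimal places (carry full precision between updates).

0.139

Apply Bayes' rule sequentially, carrying P(author Q) forward.
After 'absent': P(author Q) = 0.2·0.5500 / (0.2·0.5500 + 0.55·0.4500) ≈ 0.3077
After 'absent': P(author Q) = 0.2·0.3077 / (0.2·0.3077 + 0.55·0.6923) ≈ 0.1391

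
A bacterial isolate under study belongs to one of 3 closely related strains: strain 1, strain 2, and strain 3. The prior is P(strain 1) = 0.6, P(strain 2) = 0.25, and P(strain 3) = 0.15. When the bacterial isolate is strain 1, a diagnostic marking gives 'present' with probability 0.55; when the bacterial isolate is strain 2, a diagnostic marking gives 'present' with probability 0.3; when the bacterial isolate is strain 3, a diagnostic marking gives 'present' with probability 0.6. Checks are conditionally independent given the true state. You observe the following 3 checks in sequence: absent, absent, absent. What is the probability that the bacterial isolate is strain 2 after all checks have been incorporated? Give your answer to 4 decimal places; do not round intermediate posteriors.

Apply Bayes' rule sequentially, carrying P(strain 2) forward.
After 'absent': normaliser = 0.45·0.6000 + 0.7·0.2500 + 0.4·0.1500; P(strain 1) ≈ 0.5347, P(strain 2) ≈ 0.3465, P(strain 3) ≈ 0.1188
After 'absent': normaliser = 0.45·0.5347 + 0.7·0.3465 + 0.4·0.1188; P(strain 1) ≈ 0.4534, P(strain 2) ≈ 0.4571, P(strain 3) ≈ 0.0896
After 'absent': normaliser = 0.45·0.4534 + 0.7·0.4571 + 0.4·0.0896; P(strain 1) ≈ 0.3644, P(strain 2) ≈ 0.5716, P(strain 3) ≈ 0.0640

0.5716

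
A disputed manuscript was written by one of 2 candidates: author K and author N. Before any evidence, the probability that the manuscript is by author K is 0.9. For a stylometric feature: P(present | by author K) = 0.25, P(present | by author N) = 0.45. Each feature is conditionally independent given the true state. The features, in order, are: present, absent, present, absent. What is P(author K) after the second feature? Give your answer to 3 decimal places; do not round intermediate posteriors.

Apply Bayes' rule sequentially, carrying P(author K) forward.
After 'present': P(author K) = 0.25·0.9000 / (0.25·0.9000 + 0.45·0.1000) ≈ 0.8333
After 'absent': P(author K) = 0.75·0.8333 / (0.75·0.8333 + 0.55·0.1667) ≈ 0.8721

0.872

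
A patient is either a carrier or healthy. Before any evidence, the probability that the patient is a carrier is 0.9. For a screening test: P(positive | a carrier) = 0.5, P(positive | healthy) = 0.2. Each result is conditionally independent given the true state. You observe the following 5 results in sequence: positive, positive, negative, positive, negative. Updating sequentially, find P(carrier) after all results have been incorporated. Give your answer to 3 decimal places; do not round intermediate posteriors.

0.982

Apply Bayes' rule sequentially, carrying P(carrier) forward.
After 'positive': P(carrier) = 0.5·0.9000 / (0.5·0.9000 + 0.2·0.1000) ≈ 0.9574
After 'positive': P(carrier) = 0.5·0.9574 / (0.5·0.9574 + 0.2·0.0426) ≈ 0.9825
After 'negative': P(carrier) = 0.5·0.9825 / (0.5·0.9825 + 0.8·0.0175) ≈ 0.9723
After 'positive': P(carrier) = 0.5·0.9723 / (0.5·0.9723 + 0.2·0.0277) ≈ 0.9888
After 'negative': P(carrier) = 0.5·0.9888 / (0.5·0.9888 + 0.8·0.0112) ≈ 0.9821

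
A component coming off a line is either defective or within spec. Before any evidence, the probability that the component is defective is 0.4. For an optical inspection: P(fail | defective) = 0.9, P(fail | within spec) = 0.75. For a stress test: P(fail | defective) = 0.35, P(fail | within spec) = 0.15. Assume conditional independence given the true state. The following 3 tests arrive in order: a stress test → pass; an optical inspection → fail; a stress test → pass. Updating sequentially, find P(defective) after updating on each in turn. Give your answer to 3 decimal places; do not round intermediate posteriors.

0.319

After a stress test='pass': P(defective) = 0.65·0.4000 / (0.65·0.4000 + 0.85·0.6000) ≈ 0.3377
After an optical inspection='fail': P(defective) = 0.9·0.3377 / (0.9·0.3377 + 0.75·0.6623) ≈ 0.3796
After a stress test='pass': P(defective) = 0.65·0.3796 / (0.65·0.3796 + 0.85·0.6204) ≈ 0.3187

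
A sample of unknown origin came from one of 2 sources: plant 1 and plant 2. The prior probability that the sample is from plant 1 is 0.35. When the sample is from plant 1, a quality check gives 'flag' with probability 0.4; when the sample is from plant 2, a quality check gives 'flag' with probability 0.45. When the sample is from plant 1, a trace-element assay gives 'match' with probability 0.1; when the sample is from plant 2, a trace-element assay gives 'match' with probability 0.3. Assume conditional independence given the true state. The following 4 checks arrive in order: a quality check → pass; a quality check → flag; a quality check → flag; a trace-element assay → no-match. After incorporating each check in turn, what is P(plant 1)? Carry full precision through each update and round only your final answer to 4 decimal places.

0.3737

Apply Bayes' rule sequentially, carrying P(plant 1) forward.
After a quality check='pass': P(plant 1) = 0.6·0.3500 / (0.6·0.3500 + 0.55·0.6500) ≈ 0.3700
After a quality check='flag': P(plant 1) = 0.4·0.3700 / (0.4·0.3700 + 0.45·0.6300) ≈ 0.3430
After a quality check='flag': P(plant 1) = 0.4·0.3430 / (0.4·0.3430 + 0.45·0.6570) ≈ 0.3170
After a trace-element assay='no-match': P(plant 1) = 0.9·0.3170 / (0.9·0.3170 + 0.7·0.6830) ≈ 0.3737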